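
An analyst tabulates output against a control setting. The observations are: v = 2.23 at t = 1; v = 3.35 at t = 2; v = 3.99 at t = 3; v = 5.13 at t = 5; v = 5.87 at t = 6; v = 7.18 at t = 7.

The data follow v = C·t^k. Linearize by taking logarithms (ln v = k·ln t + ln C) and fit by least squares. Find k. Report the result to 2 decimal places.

k = 0.56

Taking logs, ln v = k·ln t + ln C, so regress ln v on ln t.
Σln t = 7.1389, Σ(ln t)² = 11.2747, Σln v = 8.7710, Σln t·ln v = 11.9970.
Equations: 11.2747·k + 7.1389·ln C = 11.9970;  7.1389·k + 6·ln C = 8.7710.
Slope k = (n·Σln t·ln v − Σln t·Σln v)/(n·Σ(ln t)² − (Σln t)²) = (6·11.9970 − 7.1389·8.7710)/16.6845 = 0.56140; ln C = (Σln v − k·Σln t)/n = 0.79388.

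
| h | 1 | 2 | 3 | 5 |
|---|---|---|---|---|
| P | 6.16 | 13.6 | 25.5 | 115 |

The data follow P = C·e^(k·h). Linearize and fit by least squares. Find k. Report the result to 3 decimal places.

k = 0.725

Taking logs, ln P = k·h + ln C, so regress ln P on h.
Over the data: Σh = 11.0000, Σ(h)² = 39.0000, Σln P = 12.4118, Σh·ln P = 40.4789.
Normal system: [[39.0000, 11.0000]; [11.0000, 4]]·[k, ln C]ᵀ = [40.4789, 12.4118]ᵀ.
Slope k = (n·Σh·ln P − Σh·Σln P)/(n·Σ(h)² − (Σh)²) = (4·40.4789 − 11.0000·12.4118)/35.0000 = 0.72532; ln C = (Σln P − k·Σh)/n = 1.10830.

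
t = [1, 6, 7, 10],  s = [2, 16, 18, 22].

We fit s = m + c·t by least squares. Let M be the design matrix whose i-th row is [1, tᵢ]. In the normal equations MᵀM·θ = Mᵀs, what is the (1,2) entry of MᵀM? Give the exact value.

24

Row 1 ↔ basis 1, column 2 ↔ basis t, so (MᵀM)_{1,2} = Σᵢ t = (1)·(1) + (1)·(6) + (1)·(7) + (1)·(10) = 24.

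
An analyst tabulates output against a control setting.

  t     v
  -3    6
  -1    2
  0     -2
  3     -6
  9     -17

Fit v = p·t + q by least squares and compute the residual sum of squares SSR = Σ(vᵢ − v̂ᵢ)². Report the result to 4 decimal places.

SSR = 3.5115

The normal equations are: 100·p + 8·q = -191;  8·p + 5·q = -17.
(Σt·t = 100, Σt = 8, Σ1 = 5, Σt·v = -191, Σv = -17.)
Determinant 100·5 − 8² = 436.
p = ((-191)·5 − 8·(-17))/436 = -819/436; q = (100·(-17) − 8·(-191))/436 = -43/109.
Residuals: 331/436, 225/436, -175/109, 13/436, 131/436; SSR = 1531/436.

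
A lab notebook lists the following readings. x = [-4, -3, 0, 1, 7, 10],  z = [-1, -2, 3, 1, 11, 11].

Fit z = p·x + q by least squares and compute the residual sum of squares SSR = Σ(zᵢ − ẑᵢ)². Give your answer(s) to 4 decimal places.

Setting ∂/∂p … = 0 gives: 175·p + 11·q = 198;  11·p + 6·q = 23.
Eliminating q: 6·(row 1) − 11·(row 2) gives 929·p = 6·198 − 11·23 = 935, so p = 935/929.
Then q = (23 − 11·(935/929))/6 = 1847/929.
Residuals: 964/929, -900/929, 940/929, -1853/929, 1827/929, -978/929; SSR = 11142/929.

SSR = 11.9935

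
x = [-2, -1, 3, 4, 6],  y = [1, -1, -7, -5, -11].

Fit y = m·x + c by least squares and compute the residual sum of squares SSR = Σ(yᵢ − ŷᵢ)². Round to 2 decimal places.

Setting ∂/∂m … = 0 gives: 66·m + 10·c = -108;  10·m + 5·c = -23.
(Σx·x = 66, Σx = 10, Σ1 = 5, Σx·y = -108, Σy = -23.)
det = 66·5 − 10² = 230.
m = ((-108)·5 − 10·(-23))/230 = -31/23; c = (66·(-23) − 10·(-108))/230 = -219/115.
Residuals: 24/115, -51/115, -121/115, 264/115, -116/115; SSR = 878/115.

SSR = 7.63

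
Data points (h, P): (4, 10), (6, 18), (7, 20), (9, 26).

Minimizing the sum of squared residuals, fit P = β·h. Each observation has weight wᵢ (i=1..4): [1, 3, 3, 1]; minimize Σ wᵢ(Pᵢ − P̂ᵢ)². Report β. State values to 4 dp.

β = 2.8920

With design matrix M, MᵀWM = [[352]] and MᵀWP = [1018]ᵀ.
Hence β = 1018 / 352 ≈ 2.89205.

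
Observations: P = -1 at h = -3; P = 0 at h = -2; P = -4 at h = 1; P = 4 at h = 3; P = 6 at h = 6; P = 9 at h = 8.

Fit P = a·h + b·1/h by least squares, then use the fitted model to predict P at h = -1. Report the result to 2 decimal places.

Normal-equation sums: Σh·h = 123, Σh·1/h = 6, Σ1/h·1/h = 97/64.
For AᵀP: Σh·P = 119, Σ1/h·P = -5/24.
Normal equations: [[123, 6]; [6, 97/64]]·[a, b]ᵀ = [119, -5/24]ᵀ.
Δ = 123·(97/64) − 6² = 9627/64.
a = (119·(97/64) − 6·(-5/24))/(9627/64) = 11623/9627; b = (123·(-5/24) − 6·119)/(9627/64) = -47336/9627.
At h = -1: P̂ = (11623/9627)·(-1) + (-47336/9627)·(-1) = 35713/9627.

P̂ = 3.71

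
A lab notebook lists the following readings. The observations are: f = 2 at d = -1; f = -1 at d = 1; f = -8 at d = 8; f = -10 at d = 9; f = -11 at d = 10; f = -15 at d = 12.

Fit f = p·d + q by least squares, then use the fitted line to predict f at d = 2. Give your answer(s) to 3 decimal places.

f̂ = -1.685

Compute the Gram sums: Σd·d = 391, Σd = 39, Σ1 = 6.
Moment sums: Σd·f = -447, Σf = -43.
Normal equations: [[391, 39]; [39, 6]]·[p, q]ᵀ = [-447, -43]ᵀ.
det = 391·6 − 39² = 825.
p = ((-447)·6 − 39·(-43))/825 = -67/55; q = (391·(-43) − 39·(-447))/825 = 124/165.
At d = 2: f̂ = (-67/55)·(2) + (124/165)·(1) = -278/165.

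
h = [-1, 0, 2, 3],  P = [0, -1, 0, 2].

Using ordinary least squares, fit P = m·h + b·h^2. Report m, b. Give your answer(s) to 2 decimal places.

m = -0.11, b = 0.22

Forming MᵀM = [[14, 34]; [34, 98]] and MᵀP = [6, 18]ᵀ gives MᵀM·[m, b]ᵀ = MᵀP.
Eliminating b: 98·(row 1) − 34·(row 2) gives 216·m = 98·6 − 34·18 = -24, so m = -1/9.
Then b = (18 − 34·(-1/9))/98 = 2/9.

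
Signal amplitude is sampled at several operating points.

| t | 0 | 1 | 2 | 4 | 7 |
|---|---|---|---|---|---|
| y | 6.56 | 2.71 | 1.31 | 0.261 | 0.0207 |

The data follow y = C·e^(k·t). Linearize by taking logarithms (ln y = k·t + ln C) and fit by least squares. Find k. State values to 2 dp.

k = -0.82

With ln yᵢ as the transformed response and tᵢ as the regressor:
AᵀA = [[70.0000, 14.0000]; [14.0000, 5]], rhs = [-30.9793, -2.0729]ᵀ  (here Σt = 14.0000, Σ(t)² = 70.0000, Σln y = -2.0729, Σt·ln y = -30.9793).
Solving (det = 154.0000): k = -0.81738, ln C = 1.87408.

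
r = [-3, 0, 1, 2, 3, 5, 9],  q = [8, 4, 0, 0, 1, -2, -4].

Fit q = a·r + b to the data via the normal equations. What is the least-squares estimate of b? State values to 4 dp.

Forming AᵀA = [[129, 17]; [17, 7]] and Aᵀq = [-67, 7]ᵀ gives AᵀA·[a, b]ᵀ = Aᵀq.
det = 129·7 − 17² = 614.
a = ((-67)·7 − 17·7)/614 = -294/307; b = (129·7 − 17·(-67))/614 = 1021/307.

b = 3.3257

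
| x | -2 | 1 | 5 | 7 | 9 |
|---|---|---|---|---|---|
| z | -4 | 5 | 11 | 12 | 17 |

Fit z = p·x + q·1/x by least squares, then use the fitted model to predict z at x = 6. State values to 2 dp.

Sums needed: Σx·x = 160, Σx·1/x = 5, Σ1/x·1/x = 525001/396900.
Right-hand side: Σx·z = 305, Σ1/x·z = 4033/315.
So MᵀM·[p, q]ᵀ = Mᵀz: [[160, 5]; [5, 525001/396900]]·[p, q]ᵀ = [305, 4033/315]ᵀ.
Δ = 160·(525001/396900) − 5² = 3703883/19845.
p = (305·(525001/396900) − 5·(4033/315))/(3703883/19845) = 26943481/14815532; q = (160·(4033/315) − 5·305)/(3703883/19845) = 10389015/3703883.
At x = 6: ẑ = (26943481/14815532)·(6) + (10389015/3703883)·(1/6) = 42146724/3703883.

ẑ = 11.38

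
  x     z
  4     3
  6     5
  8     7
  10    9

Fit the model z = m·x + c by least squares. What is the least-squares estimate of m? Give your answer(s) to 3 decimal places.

m = 1.000

Entries of MᵀM: Σx·x = 216, Σx = 28, Σ1 = 4.
And Σx·z = 188, Σz = 24.
So MᵀM·[m, c]ᵀ = Mᵀz: [[216, 28]; [28, 4]]·[m, c]ᵀ = [188, 24]ᵀ.
det = 216·4 − 28² = 80.
m = (188·4 − 28·24)/80 = 1; c = (216·24 − 28·188)/80 = -1.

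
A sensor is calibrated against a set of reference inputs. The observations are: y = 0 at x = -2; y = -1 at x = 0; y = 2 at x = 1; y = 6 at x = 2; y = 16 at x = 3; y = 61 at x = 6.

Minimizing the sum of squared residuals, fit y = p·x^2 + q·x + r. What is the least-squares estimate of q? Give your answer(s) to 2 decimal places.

q = 1.69

With design matrix M, MᵀM = [[1410, 244, 54]; [244, 54, 10]; [54, 10, 6]] and Mᵀy = [2366, 428, 84]ᵀ.
Solving the 3×3 system (Gaussian elimination) gives p = 1688/1155, q = 59/35, r = -2267/1155.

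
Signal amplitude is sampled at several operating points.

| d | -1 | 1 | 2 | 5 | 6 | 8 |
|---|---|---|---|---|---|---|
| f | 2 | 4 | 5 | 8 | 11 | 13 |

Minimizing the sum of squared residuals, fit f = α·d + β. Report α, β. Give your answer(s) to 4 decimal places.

With design matrix X, XᵀX = [[131, 21]; [21, 6]] and Xᵀf = [222, 43]ᵀ.
Δ = 131·6 − 21² = 345.
α = (222·6 − 21·43)/345 = 143/115; β = (131·43 − 21·222)/345 = 971/345.

α = 1.2435, β = 2.8145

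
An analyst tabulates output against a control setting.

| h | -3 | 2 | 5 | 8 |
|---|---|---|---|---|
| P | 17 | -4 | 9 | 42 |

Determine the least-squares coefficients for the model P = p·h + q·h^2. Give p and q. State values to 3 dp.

p = -3.045, q = 1.024

Entries of AᵀA: Σh·h = 102, Σh·h^2 = 618, Σh^2·h^2 = 4818.
And Σh·P = 322, Σh^2·P = 3050.
Eliminating q: 4818·(row 1) − 618·(row 2) gives 109512·p = 4818·322 − 618·3050 = -333504, so p = -1544/507.
Then q = (3050 − 618·(-1544/507))/4818 = 173/169.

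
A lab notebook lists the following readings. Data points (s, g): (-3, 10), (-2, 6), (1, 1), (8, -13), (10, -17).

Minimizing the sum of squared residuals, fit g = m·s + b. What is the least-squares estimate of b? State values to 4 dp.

Compute the Gram sums: Σs·s = 178, Σs = 14, Σ1 = 5.
Moment sums: Σs·g = -315, Σg = -13.
Δ = 178·5 − 14² = 694.
m = ((-315)·5 − 14·(-13))/694 = -1393/694; b = (178·(-13) − 14·(-315))/694 = 1048/347.

b = 3.0202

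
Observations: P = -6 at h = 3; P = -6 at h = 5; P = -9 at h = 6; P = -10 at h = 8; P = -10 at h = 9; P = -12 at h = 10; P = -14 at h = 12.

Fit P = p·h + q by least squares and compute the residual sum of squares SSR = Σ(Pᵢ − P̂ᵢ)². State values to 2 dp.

SSR = 3.57

Forming MᵀM = [[459, 53]; [53, 7]] and MᵀP = [-560, -67]ᵀ gives MᵀM·[p, q]ᵀ = MᵀP.
det = 459·7 − 53² = 404.
p = ((-560)·7 − 53·(-67))/404 = -369/404; q = (459·(-67) − 53·(-560))/404 = -1073/404.
Residuals: -61/101, 247/202, -349/404, -15/404, 177/202, -85/404, -155/404; SSR = 1441/404.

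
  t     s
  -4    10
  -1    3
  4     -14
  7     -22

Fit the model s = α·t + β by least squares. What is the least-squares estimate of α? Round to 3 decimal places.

α = -2.993

The normal equations are: 82·α + 6·β = -253;  6·α + 4·β = -23.
(Σt·t = 82, Σt = 6, Σ1 = 4, Σt·s = -253, Σs = -23.)
Determinant 82·4 − 6² = 292.
α = ((-253)·4 − 6·(-23))/292 = -437/146; β = (82·(-23) − 6·(-253))/292 = -92/73.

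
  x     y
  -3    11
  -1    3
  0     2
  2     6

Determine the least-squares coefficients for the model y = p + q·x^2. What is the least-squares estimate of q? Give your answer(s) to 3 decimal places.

q = 1.000

MᵀM·[p, q]ᵀ = Mᵀy reads: 4·p + 14·q = 22;  14·p + 98·q = 126.
Eliminating q: 98·(row 1) − 14·(row 2) gives 196·p = 98·22 − 14·126 = 392, so p = 2.
Then q = (126 − 14·2)/98 = 1.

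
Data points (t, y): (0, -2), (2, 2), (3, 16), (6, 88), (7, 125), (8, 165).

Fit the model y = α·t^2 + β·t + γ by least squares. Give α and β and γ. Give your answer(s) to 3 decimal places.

α = 3.005, β = -2.964, γ = -2.616

The normal system AᵀA·[α, β, γ]ᵀ = Aᵀy is [[7890, 1106, 162]; [1106, 162, 26]; [162, 26, 6]]·[α, β, γ]ᵀ = [20005, 2775, 394]ᵀ.
Solving the 3×3 system (Gaussian elimination) gives α = 1923/640, β = -1897/640, γ = -837/320.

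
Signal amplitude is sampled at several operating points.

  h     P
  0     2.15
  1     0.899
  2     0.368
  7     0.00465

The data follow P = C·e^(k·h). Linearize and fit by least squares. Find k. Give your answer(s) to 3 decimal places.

k = -0.877

Let Y = ln P. Fitting Y = k·h + ln C by least squares:
Over the data: Σh = 10.0000, Σ(h)² = 54.0000, Σln P = -5.7116, Σh·ln P = -39.7020.
Normal system: [[54.0000, 10.0000]; [10.0000, 4]]·[k, ln C]ᵀ = [-39.7020, -5.7116]ᵀ.
Δ = 54.0000·4 − (10.0000)² = 116.0000; k = (-39.7020·4 − 10.0000·-5.7116)/116.0000 = -0.87666, ln C = (54.0000·-5.7116 − 10.0000·-39.7020)/116.0000 = 0.76376.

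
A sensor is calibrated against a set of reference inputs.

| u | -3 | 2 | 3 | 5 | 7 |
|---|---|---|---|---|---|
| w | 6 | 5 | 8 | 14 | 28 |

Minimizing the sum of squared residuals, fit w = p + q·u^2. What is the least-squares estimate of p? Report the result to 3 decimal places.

Forming AᵀA = [[5, 96]; [96, 3204]] and Aᵀw = [61, 1868]ᵀ gives AᵀA·[p, q]ᵀ = Aᵀw.
Δ = 5·3204 − 96² = 6804.
p = (61·3204 − 96·1868)/6804 = 1343/567; q = (5·1868 − 96·61)/6804 = 871/1701.

p = 2.369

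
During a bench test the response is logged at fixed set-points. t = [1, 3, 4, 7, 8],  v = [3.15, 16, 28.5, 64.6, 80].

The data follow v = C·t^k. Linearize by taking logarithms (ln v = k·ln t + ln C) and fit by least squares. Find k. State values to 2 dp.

k = 1.56

Let Y = ln v. Fitting Y = k·ln t + ln C by least squares:
Σln t = 6.5103, Σ(ln t)² = 11.2394, Σln v = 15.8201, Σln t·ln v = 24.9131.
Equations: 11.2394·k + 6.5103·ln C = 24.9131;  6.5103·k + 5·ln C = 15.8201.
Δ = 11.2394·5 − (6.5103)² = 13.8136; k = (24.9131·5 − 6.5103·15.8201)/13.8136 = 1.56167, ln C = (11.2394·15.8201 − 6.5103·24.9131)/13.8136 = 1.13065.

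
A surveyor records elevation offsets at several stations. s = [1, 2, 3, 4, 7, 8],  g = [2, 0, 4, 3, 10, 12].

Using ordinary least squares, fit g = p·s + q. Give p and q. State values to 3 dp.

p = 1.618, q = -1.575

From the data, Σs·s = 143, Σs = 25, Σ1 = 6.
Right-hand side: Σs·g = 192, Σg = 31.
So AᵀA·[p, q]ᵀ = Aᵀg: [[143, 25]; [25, 6]]·[p, q]ᵀ = [192, 31]ᵀ.
det = 143·6 − 25² = 233.
p = (192·6 − 25·31)/233 = 377/233; q = (143·31 − 25·192)/233 = -367/233.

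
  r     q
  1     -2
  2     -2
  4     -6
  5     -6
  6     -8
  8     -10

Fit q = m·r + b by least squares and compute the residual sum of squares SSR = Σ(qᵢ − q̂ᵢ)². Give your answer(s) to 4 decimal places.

SSR = 1.7200

Compute the Gram sums: Σr·r = 146, Σr = 26, Σ1 = 6.
Moment sums: Σr·q = -188, Σq = -34.
Normal equations: [[146, 26]; [26, 6]]·[m, b]ᵀ = [-188, -34]ᵀ.
det = 146·6 − 26² = 200.
m = ((-188)·6 − 26·(-34))/200 = -61/50; b = (146·(-34) − 26·(-188))/200 = -19/50.
Residuals: -2/5, 41/50, -37/50, 12/25, -3/10, 7/50; SSR = 43/25.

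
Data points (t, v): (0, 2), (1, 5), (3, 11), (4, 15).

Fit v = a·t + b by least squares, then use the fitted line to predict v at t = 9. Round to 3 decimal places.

The normal system XᵀX·[a, b]ᵀ = Xᵀv is [[26, 8]; [8, 4]]·[a, b]ᵀ = [98, 33]ᵀ.
Determinant 26·4 − 8² = 40.
a = (98·4 − 8·33)/40 = 16/5; b = (26·33 − 8·98)/40 = 37/20.
At t = 9: v̂ = (16/5)·(9) + (37/20)·(1) = 613/20.

v̂ = 30.650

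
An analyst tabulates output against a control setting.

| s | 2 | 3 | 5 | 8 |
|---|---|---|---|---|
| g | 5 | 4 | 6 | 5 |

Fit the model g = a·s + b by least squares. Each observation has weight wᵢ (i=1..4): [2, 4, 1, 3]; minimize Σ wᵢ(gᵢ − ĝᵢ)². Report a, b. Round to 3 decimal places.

Normal-equation sums: Σwᵢ·s·s = 261, Σwᵢ·s = 45, Σwᵢ·1 = 10.
Moment sums: Σwᵢ·s·g = 218, Σwᵢ·g = 47.
MᵀWM·[a, b]ᵀ = MᵀWg becomes [[261, 45]; [45, 10]]·[a, b]ᵀ = [218, 47]ᵀ.
det = 261·10 − 45² = 585.
a = (218·10 − 45·47)/585 = 1/9; b = (261·47 − 45·218)/585 = 21/5.

a = 0.111, b = 4.200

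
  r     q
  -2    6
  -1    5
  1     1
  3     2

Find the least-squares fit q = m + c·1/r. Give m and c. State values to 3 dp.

m = 3.398, c = -2.442

With design matrix A, AᵀA = [[4, -1/6]; [-1/6, 85/36]] and Aᵀq = [14, -19/3]ᵀ.
Determinant 4·(85/36) − (-1/6)² = 113/12.
m = (14·(85/36) − (-1/6)·(-19/3))/(113/12) = 384/113; c = (4·(-19/3) − (-1/6)·14)/(113/12) = -276/113.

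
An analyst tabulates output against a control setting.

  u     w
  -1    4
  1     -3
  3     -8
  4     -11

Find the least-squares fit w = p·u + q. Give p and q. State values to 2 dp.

Normal-equation sums: Σu·u = 27, Σu = 7, Σ1 = 4.
Moment sums: Σu·w = -75, Σw = -18.
Normal equations: [[27, 7]; [7, 4]]·[p, q]ᵀ = [-75, -18]ᵀ.
Δ = 27·4 − 7² = 59.
p = ((-75)·4 − 7·(-18))/59 = -174/59; q = (27·(-18) − 7·(-75))/59 = 39/59.

p = -2.95, q = 0.66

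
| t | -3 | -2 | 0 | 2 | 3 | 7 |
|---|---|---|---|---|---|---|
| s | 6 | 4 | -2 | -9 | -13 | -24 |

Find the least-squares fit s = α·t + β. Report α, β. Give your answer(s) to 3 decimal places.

Normal-equation sums: Σt·t = 75, Σt = 7, Σ1 = 6.
For Mᵀs: Σt·s = -251, Σs = -38.
Δ = 75·6 − 7² = 401.
α = ((-251)·6 − 7·(-38))/401 = -1240/401; β = (75·(-38) − 7·(-251))/401 = -1093/401.

α = -3.092, β = -2.726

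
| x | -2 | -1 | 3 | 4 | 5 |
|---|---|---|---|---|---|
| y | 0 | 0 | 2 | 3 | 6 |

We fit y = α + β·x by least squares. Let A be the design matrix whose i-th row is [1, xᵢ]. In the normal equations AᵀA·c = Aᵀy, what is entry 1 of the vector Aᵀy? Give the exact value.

Entry 1 ↔ basis 1, so (Aᵀy)_{1} = Σᵢ yᵢ = (1)·(0) + (1)·(0) + (1)·(2) + (1)·(3) + (1)·(6) = 11.

11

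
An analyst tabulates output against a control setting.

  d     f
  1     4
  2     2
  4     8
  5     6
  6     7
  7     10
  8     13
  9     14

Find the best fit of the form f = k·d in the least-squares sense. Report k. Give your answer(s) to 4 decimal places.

Entries of AᵀA: Σd·d = 276.
And Σd·f = 412.
AᵀA·[k]ᵀ = Aᵀf becomes [[276]]·[k]ᵀ = [412]ᵀ.
Hence k = 412 / 276 ≈ 1.49275.

k = 1.4928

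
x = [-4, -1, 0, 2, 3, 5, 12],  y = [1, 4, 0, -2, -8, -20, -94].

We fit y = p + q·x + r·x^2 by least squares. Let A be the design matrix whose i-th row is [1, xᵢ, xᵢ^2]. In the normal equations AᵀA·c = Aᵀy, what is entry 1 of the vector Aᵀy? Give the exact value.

-119

Entry 1 ↔ basis 1, so (Aᵀy)_{1} = Σᵢ yᵢ = (1)·(1) + (1)·(4) + (1)·(0) + (1)·(-2) + (1)·(-8) + (1)·(-20) + (1)·(-94) = -119.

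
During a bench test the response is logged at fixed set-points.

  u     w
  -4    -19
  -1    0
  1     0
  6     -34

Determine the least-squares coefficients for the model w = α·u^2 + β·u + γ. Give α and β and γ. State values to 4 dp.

α = -1.0810, β = 0.6343, γ = 1.0258

Sums needed: Σu^2·u^2 = 1554, Σu^2·u = 152, Σu^2 = 54, Σu·u = 54, Σu = 2, Σ1 = 4.
For Xᵀw: Σu^2·w = -1528, Σu·w = -128, Σw = -53.
XᵀX·[α, β, γ]ᵀ = Xᵀw becomes [[1554, 152, 54]; [152, 54, 2]; [54, 2, 4]]·[α, β, γ]ᵀ = [-1528, -128, -53]ᵀ.
Solving the 3×3 system (Gaussian elimination) gives α = -1215/1124, β = 713/1124, γ = 1153/1124.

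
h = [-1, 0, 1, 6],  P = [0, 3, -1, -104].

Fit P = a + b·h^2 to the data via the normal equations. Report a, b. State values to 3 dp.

The normal equations are: 4·a + 38·b = -102;  38·a + 1298·b = -3745.
Δ = 4·1298 − 38² = 3748.
a = ((-102)·1298 − 38·(-3745))/3748 = 4957/1874; b = (4·(-3745) − 38·(-102))/3748 = -2776/937.

a = 2.645, b = -2.963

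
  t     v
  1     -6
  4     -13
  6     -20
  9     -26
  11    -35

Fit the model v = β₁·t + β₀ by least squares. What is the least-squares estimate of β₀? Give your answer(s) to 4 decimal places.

Forming MᵀM = [[255, 31]; [31, 5]] and Mᵀv = [-797, -100]ᵀ gives MᵀM·[β₁, β₀]ᵀ = Mᵀv.
Δ = 255·5 − 31² = 314.
β₁ = ((-797)·5 − 31·(-100))/314 = -885/314; β₀ = (255·(-100) − 31·(-797))/314 = -793/314.

β₀ = -2.5255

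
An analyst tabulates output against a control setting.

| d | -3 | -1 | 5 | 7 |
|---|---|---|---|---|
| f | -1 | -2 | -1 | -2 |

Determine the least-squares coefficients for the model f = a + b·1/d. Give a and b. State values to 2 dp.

a = -1.40, b = 0.39

Compute the Gram sums: Σ1 = 4, Σ1/d = -104/105, Σ1/d·1/d = 12916/11025.
For Xᵀf: Σf = -6, Σ1/d·f = 194/105.
So XᵀX·[a, b]ᵀ = Xᵀf: [[4, -104/105]; [-104/105, 12916/11025]]·[a, b]ᵀ = [-6, 194/105]ᵀ.
Eliminating b: (12916/11025)·(row 1) − (-104/105)·(row 2) gives (13616/3675)·a = (12916/11025)·(-6) − (-104/105)·(194/105) = -11464/2205, so a = -7165/5106.
Then b = ((194/105) − (-104/105)·(-7165/5106))/(12916/11025) = 665/1702.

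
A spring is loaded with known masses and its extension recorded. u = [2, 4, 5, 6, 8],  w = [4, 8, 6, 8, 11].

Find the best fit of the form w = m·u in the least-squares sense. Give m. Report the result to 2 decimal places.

m = 1.42

The normal system MᵀM·[m]ᵀ = Mᵀw is [[145]]·[m]ᵀ = [206]ᵀ.
Hence m = 206 / 145 ≈ 1.42069.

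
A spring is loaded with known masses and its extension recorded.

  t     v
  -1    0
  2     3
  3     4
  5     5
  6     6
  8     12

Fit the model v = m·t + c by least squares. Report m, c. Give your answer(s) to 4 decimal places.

m = 1.1803, c = 0.4754

From the data, Σt·t = 139, Σt = 23, Σ1 = 6.
Right-hand side: Σt·v = 175, Σv = 30.
AᵀA·[m, c]ᵀ = Aᵀv becomes [[139, 23]; [23, 6]]·[m, c]ᵀ = [175, 30]ᵀ.
det = 139·6 − 23² = 305.
m = (175·6 − 23·30)/305 = 72/61; c = (139·30 − 23·175)/305 = 29/61.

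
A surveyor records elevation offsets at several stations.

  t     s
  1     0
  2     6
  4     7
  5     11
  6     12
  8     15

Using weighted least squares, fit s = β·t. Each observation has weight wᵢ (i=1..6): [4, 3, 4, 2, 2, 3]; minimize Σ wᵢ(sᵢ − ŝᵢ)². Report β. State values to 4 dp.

β = 1.9340

Sums needed: Σwᵢ·t·t = 394.
Moment sums: Σwᵢ·t·s = 762.
β = 762/394 = 1.93401.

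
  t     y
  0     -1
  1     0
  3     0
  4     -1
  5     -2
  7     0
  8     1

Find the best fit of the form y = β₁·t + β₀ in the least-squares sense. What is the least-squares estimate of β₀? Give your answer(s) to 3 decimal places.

β₀ = -0.890

Entries of AᵀA: Σt·t = 164, Σt = 28, Σ1 = 7.
For Aᵀy: Σt·y = -6, Σy = -3.
So AᵀA·[β₁, β₀]ᵀ = Aᵀy: [[164, 28]; [28, 7]]·[β₁, β₀]ᵀ = [-6, -3]ᵀ.
det = 164·7 − 28² = 364.
β₁ = ((-6)·7 − 28·(-3))/364 = 3/26; β₀ = (164·(-3) − 28·(-6))/364 = -81/91.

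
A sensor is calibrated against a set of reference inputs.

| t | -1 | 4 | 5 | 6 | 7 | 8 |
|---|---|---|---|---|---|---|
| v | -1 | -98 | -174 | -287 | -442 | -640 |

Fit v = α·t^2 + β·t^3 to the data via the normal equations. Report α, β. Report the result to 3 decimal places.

α = -2.011, β = -0.999

Forming MᵀM = [[8675, 61499]; [61499, 446171]] and Mᵀv = [-78869, -569299]ᵀ gives MᵀM·[α, β]ᵀ = Mᵀv.
Δ = 8675·446171 − 61499² = 88406424.
α = ((-78869)·446171 − 61499·(-569299))/88406424 = -88870699/44203212; β = (8675·(-569299) − 61499·(-78869))/88406424 = -44152097/44203212.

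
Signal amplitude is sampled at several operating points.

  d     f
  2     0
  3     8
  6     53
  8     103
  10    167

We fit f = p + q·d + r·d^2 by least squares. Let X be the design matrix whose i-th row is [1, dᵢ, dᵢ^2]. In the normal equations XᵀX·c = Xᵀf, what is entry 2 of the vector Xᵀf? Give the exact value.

Entry 2 ↔ basis d, so (Xᵀf)_{2} = Σᵢ (d)·fᵢ = (2)·(0) + (3)·(8) + (6)·(53) + (8)·(103) + (10)·(167) = 2836.

2836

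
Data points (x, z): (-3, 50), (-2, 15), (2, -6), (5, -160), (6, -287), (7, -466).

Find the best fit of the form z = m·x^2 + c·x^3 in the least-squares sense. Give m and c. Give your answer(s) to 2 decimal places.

Entries of MᵀM: Σx^2·x^2 = 4435, Σx^2·x^3 = 27465, Σx^3·x^3 = 180787.
Moment sums: Σx^2·z = -36680, Σx^3·z = -243348.
MᵀM·[m, c]ᵀ = Mᵀz becomes [[4435, 27465]; [27465, 180787]]·[m, c]ᵀ = [-36680, -243348]ᵀ.
Eliminating c: 180787·(row 1) − 27465·(row 2) gives 47464120·m = 180787·(-36680) − 27465·(-243348) = 52285660, so m = 2614283/2373206.
Then c = ((-243348) − 27465·(2614283/2373206))/180787 = -3591609/2373206.

m = 1.10, c = -1.51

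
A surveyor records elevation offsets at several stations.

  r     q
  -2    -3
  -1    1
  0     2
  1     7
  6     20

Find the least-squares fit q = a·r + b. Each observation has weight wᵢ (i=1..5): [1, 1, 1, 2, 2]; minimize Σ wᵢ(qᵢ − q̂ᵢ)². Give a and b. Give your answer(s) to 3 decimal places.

a = 2.822, b = 3.280

Normal-equation sums: Σwᵢ·r·r = 79, Σwᵢ·r = 11, Σwᵢ·1 = 7.
Right-hand side: Σwᵢ·r·q = 259, Σwᵢ·q = 54.
Eliminating b: 7·(row 1) − 11·(row 2) gives 432·a = 7·259 − 11·54 = 1219, so a = 1219/432.
Then b = (54 − 11·(1219/432))/7 = 1417/432.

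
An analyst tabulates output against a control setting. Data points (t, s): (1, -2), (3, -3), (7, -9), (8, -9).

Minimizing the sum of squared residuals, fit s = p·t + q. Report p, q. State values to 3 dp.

Setting ∂/∂p … = 0 gives: 123·p + 19·q = -146;  19·p + 4·q = -23.
Δ = 123·4 − 19² = 131.
p = ((-146)·4 − 19·(-23))/131 = -147/131; q = (123·(-23) − 19·(-146))/131 = -55/131.

p = -1.122, q = -0.420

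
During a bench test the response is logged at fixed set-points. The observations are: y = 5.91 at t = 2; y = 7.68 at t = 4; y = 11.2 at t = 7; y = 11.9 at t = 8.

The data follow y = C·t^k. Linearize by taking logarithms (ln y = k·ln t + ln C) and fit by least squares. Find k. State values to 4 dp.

Linearized form: ln y = k·ln t + ln C. From the 4 transformed points,
AᵀA = [[10.5129, 6.1048]; [6.1048, 4]], rhs = [13.9086, 8.7077]ᵀ  (here Σln t = 6.1048, Σ(ln t)² = 10.5129, Σln y = 8.7077, Σln t·ln y = 13.9086).
Solving (det = 4.7831): k = 0.51754, ln C = 1.38706.

k = 0.5175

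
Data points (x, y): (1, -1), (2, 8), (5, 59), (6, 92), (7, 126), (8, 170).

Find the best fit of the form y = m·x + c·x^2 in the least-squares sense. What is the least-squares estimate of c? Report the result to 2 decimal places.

AᵀA·[m, c]ᵀ = Aᵀy reads: 179·m + 1205·c = 3104;  1205·m + 8435·c = 21872.
(Σx·x = 179, Σx·x^2 = 1205, Σx^2·x^2 = 8435, Σx·y = 3104, Σx^2·y = 21872.)
Eliminating c: 8435·(row 1) − 1205·(row 2) gives 57840·m = 8435·3104 − 1205·21872 = -173520, so m = -3.
Then c = (21872 − 1205·(-3))/8435 = 3641/1205.

c = 3.02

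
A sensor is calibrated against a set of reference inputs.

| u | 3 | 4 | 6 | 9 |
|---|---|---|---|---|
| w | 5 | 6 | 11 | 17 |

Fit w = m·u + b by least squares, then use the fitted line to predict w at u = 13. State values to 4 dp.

ŵ = 25.2857

MᵀM·[m, b]ᵀ = Mᵀw reads: 142·m + 22·b = 258;  22·m + 4·b = 39.
(Σu·u = 142, Σu = 22, Σ1 = 4, Σu·w = 258, Σw = 39.)
Eliminating b: 4·(row 1) − 22·(row 2) gives 84·m = 4·258 − 22·39 = 174, so m = 29/14.
Then b = (39 − 22·(29/14))/4 = -23/14.
At u = 13: ŵ = (29/14)·(13) + (-23/14)·(1) = 177/7.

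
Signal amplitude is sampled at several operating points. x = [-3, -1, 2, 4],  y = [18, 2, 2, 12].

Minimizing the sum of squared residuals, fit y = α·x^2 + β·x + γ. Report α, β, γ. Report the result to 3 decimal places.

Forming MᵀM = [[354, 44, 30]; [44, 30, 2]; [30, 2, 4]] and Mᵀy = [364, -4, 34]ᵀ gives MᵀM·[α, β, γ]ᵀ = Mᵀy.
Row-reducing yields α = 13/10, β = -587/290, γ = -69/290.

α = 1.300, β = -2.024, γ = -0.238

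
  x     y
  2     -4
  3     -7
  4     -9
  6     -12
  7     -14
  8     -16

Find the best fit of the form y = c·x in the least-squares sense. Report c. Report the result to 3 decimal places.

c = -2.039

Setting ∂/∂c … = 0 gives: 178·c = -363.
Hence c = -363 / 178 ≈ -2.03933.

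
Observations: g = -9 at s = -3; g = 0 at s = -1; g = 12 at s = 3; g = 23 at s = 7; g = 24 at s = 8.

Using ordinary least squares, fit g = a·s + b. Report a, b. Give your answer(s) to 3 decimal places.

a = 2.974, b = 1.672

Entries of MᵀM: Σs·s = 132, Σs = 14, Σ1 = 5.
Moment sums: Σs·g = 416, Σg = 50.
So MᵀM·[a, b]ᵀ = Mᵀg: [[132, 14]; [14, 5]]·[a, b]ᵀ = [416, 50]ᵀ.
Eliminating b: 5·(row 1) − 14·(row 2) gives 464·a = 5·416 − 14·50 = 1380, so a = 345/116.
Then b = (50 − 14·(345/116))/5 = 97/58.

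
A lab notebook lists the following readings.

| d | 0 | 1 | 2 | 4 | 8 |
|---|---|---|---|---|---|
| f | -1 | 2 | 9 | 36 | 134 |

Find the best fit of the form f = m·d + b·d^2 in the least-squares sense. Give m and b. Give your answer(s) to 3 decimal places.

Setting ∂/∂m … = 0 gives: 85·m + 585·b = 1236;  585·m + 4369·b = 9190.
(Σd·d = 85, Σd·d^2 = 585, Σd^2·d^2 = 4369, Σd·f = 1236, Σd^2·f = 9190.)
Determinant 85·4369 − 585² = 29140.
m = (1236·4369 − 585·9190)/29140 = 11967/14570; b = (85·9190 − 585·1236)/29140 = 5809/2914.

m = 0.821, b = 1.993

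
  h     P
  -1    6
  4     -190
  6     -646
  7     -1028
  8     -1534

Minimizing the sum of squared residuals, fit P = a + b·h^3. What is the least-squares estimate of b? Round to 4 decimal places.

Sums needed: Σ1 = 5, Σh^3 = 1134, Σh^3·h^3 = 430546.
For AᵀP: ΣP = -3392, Σh^3·P = -1289714.
Δ = 5·430546 − 1134² = 866774.
a = ((-3392)·430546 − 1134·(-1289714))/866774 = 1061822/433387; b = (5·(-1289714) − 1134·(-3392))/866774 = -1301021/433387.

b = -3.0020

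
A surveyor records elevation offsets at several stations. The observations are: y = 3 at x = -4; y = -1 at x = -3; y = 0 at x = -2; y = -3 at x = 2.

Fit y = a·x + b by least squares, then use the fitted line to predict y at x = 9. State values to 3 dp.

ŷ = -8.928

From the data, Σx·x = 33, Σx = -7, Σ1 = 4.
Moment sums: Σx·y = -15, Σy = -1.
Normal equations: [[33, -7]; [-7, 4]]·[a, b]ᵀ = [-15, -1]ᵀ.
Eliminating b: 4·(row 1) − (-7)·(row 2) gives 83·a = 4·(-15) − (-7)·(-1) = -67, so a = -67/83.
Then b = ((-1) − (-7)·(-67/83))/4 = -138/83.
At x = 9: ŷ = (-67/83)·(9) + (-138/83)·(1) = -741/83.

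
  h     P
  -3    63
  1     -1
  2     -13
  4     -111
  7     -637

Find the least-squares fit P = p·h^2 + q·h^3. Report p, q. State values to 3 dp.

p = 1.018, q = -2.002

Forming MᵀM = [[2755, 17621]; [17621, 122539]] and MᵀP = [-32475, -227401]ᵀ gives MᵀM·[p, q]ᵀ = MᵀP.
Determinant 2755·122539 − 17621² = 27095304.
p = ((-32475)·122539 − 17621·(-227401))/27095304 = 6894749/6773826; q = (2755·(-227401) − 17621·(-32475))/27095304 = -13561945/6773826.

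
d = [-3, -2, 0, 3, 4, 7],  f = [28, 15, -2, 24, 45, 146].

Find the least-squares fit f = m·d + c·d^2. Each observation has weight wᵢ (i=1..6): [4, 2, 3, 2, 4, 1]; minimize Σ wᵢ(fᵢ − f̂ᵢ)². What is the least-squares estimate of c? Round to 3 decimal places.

With design matrix X, XᵀWX = [[175, 529]; [529, 3943]] and XᵀWf = [1490, 11594]ᵀ.
Eliminating c: 3943·(row 1) − 529·(row 2) gives 410184·m = 3943·1490 − 529·11594 = -258156, so m = -7171/11394.
Then c = (11594 − 529·(-7171/11394))/3943 = 34465/11394.

c = 3.025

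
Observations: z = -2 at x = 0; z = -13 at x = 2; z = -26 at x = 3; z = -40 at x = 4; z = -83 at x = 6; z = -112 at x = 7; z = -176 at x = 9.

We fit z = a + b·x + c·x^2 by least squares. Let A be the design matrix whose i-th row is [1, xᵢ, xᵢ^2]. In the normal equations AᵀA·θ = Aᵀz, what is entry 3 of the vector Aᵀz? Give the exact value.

Entry 3 ↔ basis x^2, so (Aᵀz)_{3} = Σᵢ (x^2)·zᵢ = (0)·(-2) + (4)·(-13) + (9)·(-26) + (16)·(-40) + (36)·(-83) + (49)·(-112) + (81)·(-176) = -23658.

-23658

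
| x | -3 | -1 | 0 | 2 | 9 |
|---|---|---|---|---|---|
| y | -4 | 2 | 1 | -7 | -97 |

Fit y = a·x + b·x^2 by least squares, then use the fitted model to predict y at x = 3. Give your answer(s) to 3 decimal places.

ŷ = -14.245

Normal-equation sums: Σx·x = 95, Σx·x^2 = 709, Σx^2·x^2 = 6659.
Right-hand side: Σx·y = -877, Σx^2·y = -7919.
Determinant 95·6659 − 709² = 129924.
a = ((-877)·6659 − 709·(-7919))/129924 = -18781/10827; b = (95·(-7919) − 709·(-877))/129924 = -10876/10827.
At x = 3: ŷ = (-18781/10827)·(3) + (-10876/10827)·(9) = -51409/3609.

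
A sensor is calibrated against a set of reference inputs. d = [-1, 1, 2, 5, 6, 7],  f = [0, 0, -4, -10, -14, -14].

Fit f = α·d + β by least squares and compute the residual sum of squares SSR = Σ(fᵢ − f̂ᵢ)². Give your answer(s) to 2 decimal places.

SSR = 11.30

Sums needed: Σd·d = 116, Σd = 20, Σ1 = 6.
And Σd·f = -240, Σf = -42.
So XᵀX·[α, β]ᵀ = Xᵀf: [[116, 20]; [20, 6]]·[α, β]ᵀ = [-240, -42]ᵀ.
Δ = 116·6 − 20² = 296.
α = ((-240)·6 − 20·(-42))/296 = -75/37; β = (116·(-42) − 20·(-240))/296 = -9/37.
Residuals: -66/37, 84/37, 11/37, 14/37, -59/37, 16/37; SSR = 418/37.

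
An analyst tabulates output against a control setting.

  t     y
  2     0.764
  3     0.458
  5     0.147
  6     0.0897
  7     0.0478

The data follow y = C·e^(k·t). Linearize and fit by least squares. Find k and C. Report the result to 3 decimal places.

k = -0.552, C = 2.350

With ln yᵢ as the transformed response and tᵢ as the regressor:
Σt = 23.0000, Σ(t)² = 123.0000, Σln y = -8.4194, Σt·ln y = -48.2205.
Equations: 123.0000·k + 23.0000·ln C = -48.2205;  23.0000·k + 5·ln C = -8.4194.
Slope k = (n·Σt·ln y − Σt·Σln y)/(n·Σ(t)² − (Σt)²) = (5·-48.2205 − 23.0000·-8.4194)/86.0000 = -0.55181; ln C = (Σln y − k·Σt)/n = 0.85445, so C = exp(0.85445) = 2.35009.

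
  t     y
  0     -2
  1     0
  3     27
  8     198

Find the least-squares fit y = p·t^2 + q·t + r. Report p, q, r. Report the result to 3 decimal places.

p = 3.075, q = 0.481, r = -2.573

Entries of XᵀX: Σt^2·t^2 = 4178, Σt^2·t = 540, Σt^2 = 74, Σt·t = 74, Σt = 12, Σ1 = 4.
Moment sums: Σt^2·y = 12915, Σt·y = 1665, Σy = 223.
So XᵀX·[p, q, r]ᵀ = Xᵀy: [[4178, 540, 74]; [540, 74, 12]; [74, 12, 4]]·[p, q, r]ᵀ = [12915, 1665, 223]ᵀ.
Inverting the 3×3 Gram matrix, [p, q, r]ᵀ = [17273/5618, 51/106, -7228/2809]ᵀ.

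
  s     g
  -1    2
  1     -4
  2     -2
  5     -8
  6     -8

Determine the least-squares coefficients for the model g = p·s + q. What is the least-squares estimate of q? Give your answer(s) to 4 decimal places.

The normal equations are: 67·p + 13·q = -98;  13·p + 5·q = -20.
(Σs·s = 67, Σs = 13, Σ1 = 5, Σs·g = -98, Σg = -20.)
Determinant 67·5 − 13² = 166.
p = ((-98)·5 − 13·(-20))/166 = -115/83; q = (67·(-20) − 13·(-98))/166 = -33/83.

q = -0.3976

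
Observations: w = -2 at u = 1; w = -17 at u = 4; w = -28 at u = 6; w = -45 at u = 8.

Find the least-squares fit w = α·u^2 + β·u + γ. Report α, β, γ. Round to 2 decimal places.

α = -0.35, β = -2.90, γ = 1.06

With design matrix A, AᵀA = [[5649, 793, 117]; [793, 117, 19]; [117, 19, 4]] and Aᵀw = [-4162, -598, -92]ᵀ.
Solving the 3×3 system (Gaussian elimination) gives α = -576/1639, β = -4756/1639, γ = 1742/1639.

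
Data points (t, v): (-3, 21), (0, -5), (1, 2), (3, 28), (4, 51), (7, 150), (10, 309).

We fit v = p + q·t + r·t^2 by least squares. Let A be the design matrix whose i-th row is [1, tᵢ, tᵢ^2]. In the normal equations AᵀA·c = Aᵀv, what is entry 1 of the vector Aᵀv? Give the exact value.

Entry 1 ↔ basis 1, so (Aᵀv)_{1} = Σᵢ vᵢ = (1)·(21) + (1)·(-5) + (1)·(2) + (1)·(28) + (1)·(51) + (1)·(150) + (1)·(309) = 556.

556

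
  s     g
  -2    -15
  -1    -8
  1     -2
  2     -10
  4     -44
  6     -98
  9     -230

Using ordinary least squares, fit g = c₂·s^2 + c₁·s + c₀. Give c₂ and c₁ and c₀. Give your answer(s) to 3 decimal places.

c₂ = -2.994, c₁ = 1.594, c₀ = -1.301

Entries of MᵀM: Σs^2·s^2 = 8147, Σs^2·s = 1009, Σs^2 = 143, Σs·s = 143, Σs = 19, Σ1 = 7.
Moment sums: Σs^2·g = -22972, Σs·g = -2818, Σg = -407.
So MᵀM·[c₂, c₁, c₀]ᵀ = Mᵀg: [[8147, 1009, 143]; [1009, 143, 19]; [143, 19, 7]]·[c₂, c₁, c₀]ᵀ = [-22972, -2818, -407]ᵀ.
Inverting the 3×3 Gram matrix, [c₂, c₁, c₀]ᵀ = [-967453/323106, 514907/323106, -70038/53851]ᵀ.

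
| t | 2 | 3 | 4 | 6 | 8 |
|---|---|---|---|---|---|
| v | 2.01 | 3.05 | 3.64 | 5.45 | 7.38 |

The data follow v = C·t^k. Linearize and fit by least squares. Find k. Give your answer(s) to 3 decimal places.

k = 0.919

With ln vᵢ as the transformed response and ln tᵢ as the regressor:
Σln t = 7.0493, Σ(ln t)² = 11.1437, Σln v = 6.7996, Σln t·ln v = 10.6946.
Equations: 11.1437·k + 7.0493·ln C = 10.6946;  7.0493·k + 5·ln C = 6.7996.
Slope k = (n·Σln t·ln v − Σln t·Σln v)/(n·Σ(ln t)² − (Σln t)²) = (5·10.6946 − 7.0493·6.7996)/6.0265 = 0.91933; ln C = (Σln v − k·Σln t)/n = 0.06381.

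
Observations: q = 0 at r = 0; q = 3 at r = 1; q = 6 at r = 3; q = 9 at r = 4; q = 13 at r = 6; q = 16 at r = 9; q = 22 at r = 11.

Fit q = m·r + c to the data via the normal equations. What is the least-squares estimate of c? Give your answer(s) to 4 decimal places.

Sums needed: Σr·r = 264, Σr = 34, Σ1 = 7.
For Mᵀq: Σr·q = 521, Σq = 69.
Determinant 264·7 − 34² = 692.
m = (521·7 − 34·69)/692 = 1301/692; c = (264·69 − 34·521)/692 = 251/346.

c = 0.7254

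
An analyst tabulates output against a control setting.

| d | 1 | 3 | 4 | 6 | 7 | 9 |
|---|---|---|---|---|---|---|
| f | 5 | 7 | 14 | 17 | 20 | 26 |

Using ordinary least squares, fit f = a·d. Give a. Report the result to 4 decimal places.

Normal-equation sums: Σd·d = 192.
Right-hand side: Σd·f = 558.
Hence a = 558 / 192 ≈ 2.90625.

a = 2.9063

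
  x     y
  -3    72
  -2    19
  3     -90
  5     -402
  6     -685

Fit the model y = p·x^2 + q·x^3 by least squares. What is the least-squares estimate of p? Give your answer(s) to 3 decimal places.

MᵀM·[p, q]ᵀ = Mᵀy reads: 2099·p + 10869·q = -34796;  10869·p + 63803·q = -202736.
(Σx^2·x^2 = 2099, Σx^2·x^3 = 10869, Σx^3·x^3 = 63803, Σx^2·y = -34796, Σx^3·y = -202736.)
det = 2099·63803 − 10869² = 15787336.
p = ((-34796)·63803 − 10869·(-202736))/15787336 = -4137901/3946834; q = (2099·(-202736) − 10869·(-34796))/15787336 = -11836285/3946834.

p = -1.048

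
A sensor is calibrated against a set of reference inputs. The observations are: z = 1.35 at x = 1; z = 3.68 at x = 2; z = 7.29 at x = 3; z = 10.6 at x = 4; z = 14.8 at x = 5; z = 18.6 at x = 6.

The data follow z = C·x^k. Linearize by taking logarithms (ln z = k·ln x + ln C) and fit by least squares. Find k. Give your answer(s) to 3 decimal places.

Taking logs, ln z = k·ln x + ln C, so regress ln z on ln x.
Sums: Σln x = 6.5793, Σ(ln x)² = 9.4099, Σln z = 11.5682, Σln x·ln z = 15.9328.
Normal system: [[9.4099, 6.5793]; [6.5793, 6]]·[k, ln C]ᵀ = [15.9328, 11.5682]ᵀ.
Solving (det = 13.1729): k = 1.47931, ln C = 0.30590.

k = 1.479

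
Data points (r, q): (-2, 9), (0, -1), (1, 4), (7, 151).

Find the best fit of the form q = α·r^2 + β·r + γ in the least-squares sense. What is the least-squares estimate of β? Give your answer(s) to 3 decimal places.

Forming MᵀM = [[2418, 336, 54]; [336, 54, 6]; [54, 6, 4]] and Mᵀq = [7439, 1043, 163]ᵀ gives MᵀM·[α, β, γ]ᵀ = Mᵀq.
Row-reducing yields α = 2141/732, β = 4283/3660, γ = -599/1220.

β = 1.170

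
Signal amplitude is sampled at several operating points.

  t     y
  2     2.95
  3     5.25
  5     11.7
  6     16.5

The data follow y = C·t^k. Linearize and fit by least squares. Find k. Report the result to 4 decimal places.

k = 1.5586

Let Y = ln y. Fitting Y = k·ln t + ln C by least squares:
Σln t = 5.1930, Σ(ln t)² = 7.4881, Σln y = 8.0030, Σln t·ln y = 11.5531.
Normal system: [[7.4881, 5.1930]; [5.1930, 4]]·[k, ln C]ᵀ = [11.5531, 8.0030]ᵀ.
Slope k = (n·Σln t·ln y − Σln t·Σln y)/(n·Σ(ln t)² − (Σln t)²) = (4·11.5531 − 5.1930·8.0030)/2.9856 = 1.55858; ln C = (Σln y − k·Σln t)/n = -0.02267.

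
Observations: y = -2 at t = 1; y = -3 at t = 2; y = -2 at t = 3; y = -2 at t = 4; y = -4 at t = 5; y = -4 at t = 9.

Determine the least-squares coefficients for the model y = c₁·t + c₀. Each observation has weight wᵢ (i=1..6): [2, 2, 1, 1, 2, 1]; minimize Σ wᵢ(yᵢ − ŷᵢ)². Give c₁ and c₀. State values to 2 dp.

c₁ = -0.26, c₀ = -1.97

Sums needed: Σwᵢ·t·t = 166, Σwᵢ·t = 32, Σwᵢ·1 = 9.
And Σwᵢ·t·y = -106, Σwᵢ·y = -26.
Eliminating c₀: 9·(row 1) − 32·(row 2) gives 470·c₁ = 9·(-106) − 32·(-26) = -122, so c₁ = -61/235.
Then c₀ = ((-26) − 32·(-61/235))/9 = -462/235.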